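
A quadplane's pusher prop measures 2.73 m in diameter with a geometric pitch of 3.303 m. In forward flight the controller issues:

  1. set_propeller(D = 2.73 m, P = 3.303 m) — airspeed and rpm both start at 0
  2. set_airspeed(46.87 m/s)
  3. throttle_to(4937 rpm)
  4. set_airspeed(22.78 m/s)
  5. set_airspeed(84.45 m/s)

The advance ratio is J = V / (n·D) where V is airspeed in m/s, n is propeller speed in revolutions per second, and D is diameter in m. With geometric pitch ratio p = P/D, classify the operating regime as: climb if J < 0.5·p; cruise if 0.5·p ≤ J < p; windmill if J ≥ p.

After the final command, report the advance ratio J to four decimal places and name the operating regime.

set_propeller: D = 2.73 m, P = 3.303 m (p = P/D = 1.209890); state ← (V=0, rpm=0)
set_airspeed(46.87): V ← 46.87 m/s
throttle_to(4937): rpm ← 4937
set_airspeed(22.78): V ← 22.78 m/s
set_airspeed(84.45): V ← 84.45 m/s
final state: V = 84.45 m/s, rpm = 4937 → n = rpm/60 = 82.283333 rev/s
J = V / (n·D) = 84.45 / (82.283333 × 2.73) = 0.375946
regime bands: climb J<0.6049 | cruise [0.6049, 1.2099) | windmill J≥1.2099
J = 0.3759 → climb

J = 0.3759, regime = climb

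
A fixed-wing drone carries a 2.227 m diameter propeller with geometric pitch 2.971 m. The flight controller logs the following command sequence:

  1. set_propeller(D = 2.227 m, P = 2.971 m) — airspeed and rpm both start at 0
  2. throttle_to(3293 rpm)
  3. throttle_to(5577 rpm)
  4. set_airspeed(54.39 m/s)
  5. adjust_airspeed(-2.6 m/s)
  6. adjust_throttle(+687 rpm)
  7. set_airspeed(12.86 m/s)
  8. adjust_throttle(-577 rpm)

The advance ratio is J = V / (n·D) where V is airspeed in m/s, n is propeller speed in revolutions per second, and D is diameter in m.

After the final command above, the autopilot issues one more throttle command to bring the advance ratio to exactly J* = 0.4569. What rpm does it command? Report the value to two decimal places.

set_propeller: D = 2.227 m, P = 2.971 m (p = P/D = 1.334082); state ← (V=0, rpm=0)
throttle_to(3293): rpm ← 3293
throttle_to(5577): rpm ← 5577
set_airspeed(54.39): V ← 54.39 m/s
adjust_airspeed(-2.6): V ← 54.39 -2.6 = 51.79 m/s
adjust_throttle(+687): rpm ← 5577 +687 = 6264
set_airspeed(12.86): V ← 12.86 m/s
adjust_throttle(-577): rpm ← 6264 -577 = 5687
final state: V = 12.86 m/s, rpm = 5687 → n = rpm/60 = 94.783333 rev/s
target J* = 0.4569; solve J* = V/(n·D) for n: n = V/(J*·D) = 12.86/(0.4569 × 2.227) = 12.638618 rev/s
rpm = 60·n = 758.317090

rpm = 758.32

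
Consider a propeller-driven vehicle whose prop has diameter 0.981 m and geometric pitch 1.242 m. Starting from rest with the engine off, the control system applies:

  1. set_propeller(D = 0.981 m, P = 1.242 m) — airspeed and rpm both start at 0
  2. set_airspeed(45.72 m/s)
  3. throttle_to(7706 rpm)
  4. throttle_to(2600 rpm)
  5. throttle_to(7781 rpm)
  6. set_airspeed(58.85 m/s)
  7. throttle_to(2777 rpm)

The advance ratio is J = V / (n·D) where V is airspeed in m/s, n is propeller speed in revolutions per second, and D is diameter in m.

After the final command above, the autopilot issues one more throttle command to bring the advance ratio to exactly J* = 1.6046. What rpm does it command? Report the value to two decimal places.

set_propeller: D = 0.981 m, P = 1.242 m (p = P/D = 1.266055); state ← (V=0, rpm=0)
set_airspeed(45.72): V ← 45.72 m/s
throttle_to(7706): rpm ← 7706
throttle_to(2600): rpm ← 2600
throttle_to(7781): rpm ← 7781
set_airspeed(58.85): V ← 58.85 m/s
throttle_to(2777): rpm ← 2777
final state: V = 58.85 m/s, rpm = 2777 → n = rpm/60 = 46.283333 rev/s
target J* = 1.6046; solve J* = V/(n·D) for n: n = V/(J*·D) = 58.85/(1.6046 × 0.981) = 37.386144 rev/s
rpm = 60·n = 2243.168627

rpm = 2243.17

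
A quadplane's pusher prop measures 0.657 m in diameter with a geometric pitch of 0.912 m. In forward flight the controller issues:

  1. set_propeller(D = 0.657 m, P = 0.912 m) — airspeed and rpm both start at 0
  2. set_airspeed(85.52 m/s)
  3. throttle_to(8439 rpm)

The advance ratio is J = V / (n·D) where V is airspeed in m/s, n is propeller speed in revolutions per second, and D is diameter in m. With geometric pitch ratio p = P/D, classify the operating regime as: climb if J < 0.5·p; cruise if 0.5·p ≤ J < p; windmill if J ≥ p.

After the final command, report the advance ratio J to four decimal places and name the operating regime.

J = 0.9255, regime = cruise

set_propeller: D = 0.657 m, P = 0.912 m (p = P/D = 1.388128); state ← (V=0, rpm=0)
set_airspeed(85.52): V ← 85.52 m/s
throttle_to(8439): rpm ← 8439
final state: V = 85.52 m/s, rpm = 8439 → n = rpm/60 = 140.650000 rev/s
J = V / (n·D) = 85.52 / (140.650000 × 0.657) = 0.925471
regime bands: climb J<0.6941 | cruise [0.6941, 1.3881) | windmill J≥1.3881
J = 0.9255 → cruise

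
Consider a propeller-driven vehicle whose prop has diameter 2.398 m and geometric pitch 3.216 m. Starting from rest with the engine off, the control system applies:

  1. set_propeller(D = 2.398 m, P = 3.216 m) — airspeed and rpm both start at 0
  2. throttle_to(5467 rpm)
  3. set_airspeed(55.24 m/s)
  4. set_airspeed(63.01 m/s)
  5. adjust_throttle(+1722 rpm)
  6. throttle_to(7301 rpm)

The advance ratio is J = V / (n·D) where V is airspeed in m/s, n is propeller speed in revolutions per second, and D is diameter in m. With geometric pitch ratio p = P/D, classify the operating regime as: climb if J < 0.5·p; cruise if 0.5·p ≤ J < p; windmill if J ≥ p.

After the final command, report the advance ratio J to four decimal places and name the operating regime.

set_propeller: D = 2.398 m, P = 3.216 m (p = P/D = 1.341118); state ← (V=0, rpm=0)
throttle_to(5467): rpm ← 5467
set_airspeed(55.24): V ← 55.24 m/s
set_airspeed(63.01): V ← 63.01 m/s
adjust_throttle(+1722): rpm ← 5467 +1722 = 7189
throttle_to(7301): rpm ← 7301
final state: V = 63.01 m/s, rpm = 7301 → n = rpm/60 = 121.683333 rev/s
J = V / (n·D) = 63.01 / (121.683333 × 2.398) = 0.215938
regime bands: climb J<0.6706 | cruise [0.6706, 1.3411) | windmill J≥1.3411
J = 0.2159 → climb

J = 0.2159, regime = climb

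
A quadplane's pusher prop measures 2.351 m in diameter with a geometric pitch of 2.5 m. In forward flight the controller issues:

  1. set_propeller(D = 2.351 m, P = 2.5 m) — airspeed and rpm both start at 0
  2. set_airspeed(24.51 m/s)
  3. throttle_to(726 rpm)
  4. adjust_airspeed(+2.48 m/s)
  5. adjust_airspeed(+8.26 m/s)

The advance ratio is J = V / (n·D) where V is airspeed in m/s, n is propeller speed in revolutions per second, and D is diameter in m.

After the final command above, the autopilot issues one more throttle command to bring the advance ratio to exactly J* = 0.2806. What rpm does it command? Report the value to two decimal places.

set_propeller: D = 2.351 m, P = 2.5 m (p = P/D = 1.063377); state ← (V=0, rpm=0)
set_airspeed(24.51): V ← 24.51 m/s
throttle_to(726): rpm ← 726
adjust_airspeed(+2.48): V ← 24.51 +2.48 = 26.99 m/s
adjust_airspeed(+8.26): V ← 26.99 +8.26 = 35.25 m/s
final state: V = 35.25 m/s, rpm = 726 → n = rpm/60 = 12.100000 rev/s
target J* = 0.2806; solve J* = V/(n·D) for n: n = V/(J*·D) = 35.25/(0.2806 × 2.351) = 53.434140 rev/s
rpm = 60·n = 3206.048411

rpm = 3206.05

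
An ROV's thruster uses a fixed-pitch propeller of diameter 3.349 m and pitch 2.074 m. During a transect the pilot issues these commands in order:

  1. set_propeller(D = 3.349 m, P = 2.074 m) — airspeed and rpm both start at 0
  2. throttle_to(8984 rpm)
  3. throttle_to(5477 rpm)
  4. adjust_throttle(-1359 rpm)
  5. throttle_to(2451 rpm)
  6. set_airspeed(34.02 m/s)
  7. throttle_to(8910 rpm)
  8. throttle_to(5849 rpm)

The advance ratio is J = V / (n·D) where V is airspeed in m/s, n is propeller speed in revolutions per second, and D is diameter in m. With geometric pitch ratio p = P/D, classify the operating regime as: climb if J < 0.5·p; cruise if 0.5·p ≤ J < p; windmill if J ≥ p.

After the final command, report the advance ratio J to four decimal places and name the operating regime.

J = 0.1042, regime = climb

set_propeller: D = 3.349 m, P = 2.074 m (p = P/D = 0.619289); state ← (V=0, rpm=0)
throttle_to(8984): rpm ← 8984
throttle_to(5477): rpm ← 5477
adjust_throttle(-1359): rpm ← 5477 -1359 = 4118
throttle_to(2451): rpm ← 2451
set_airspeed(34.02): V ← 34.02 m/s
throttle_to(8910): rpm ← 8910
throttle_to(5849): rpm ← 5849
final state: V = 34.02 m/s, rpm = 5849 → n = rpm/60 = 97.483333 rev/s
J = V / (n·D) = 34.02 / (97.483333 × 3.349) = 0.104205
regime bands: climb J<0.3096 | cruise [0.3096, 0.6193) | windmill J≥0.6193
J = 0.1042 → climb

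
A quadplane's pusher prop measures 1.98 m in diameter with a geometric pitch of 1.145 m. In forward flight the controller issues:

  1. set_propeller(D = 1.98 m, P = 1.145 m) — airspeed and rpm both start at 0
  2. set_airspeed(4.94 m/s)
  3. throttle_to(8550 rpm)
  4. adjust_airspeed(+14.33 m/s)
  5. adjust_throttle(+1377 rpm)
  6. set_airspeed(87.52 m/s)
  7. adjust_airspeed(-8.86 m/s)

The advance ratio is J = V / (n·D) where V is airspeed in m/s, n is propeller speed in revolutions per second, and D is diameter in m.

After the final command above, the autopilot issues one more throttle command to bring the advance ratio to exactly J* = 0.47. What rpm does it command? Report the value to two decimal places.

rpm = 5071.57

set_propeller: D = 1.98 m, P = 1.145 m (p = P/D = 0.578283); state ← (V=0, rpm=0)
set_airspeed(4.94): V ← 4.94 m/s
throttle_to(8550): rpm ← 8550
adjust_airspeed(+14.33): V ← 4.94 +14.33 = 19.27 m/s
adjust_throttle(+1377): rpm ← 8550 +1377 = 9927
set_airspeed(87.52): V ← 87.52 m/s
adjust_airspeed(-8.86): V ← 87.52 -8.86 = 78.66 m/s
final state: V = 78.66 m/s, rpm = 9927 → n = rpm/60 = 165.450000 rev/s
target J* = 0.47; solve J* = V/(n·D) for n: n = V/(J*·D) = 78.66/(0.47 × 1.98) = 84.526112 rev/s
rpm = 60·n = 5071.566731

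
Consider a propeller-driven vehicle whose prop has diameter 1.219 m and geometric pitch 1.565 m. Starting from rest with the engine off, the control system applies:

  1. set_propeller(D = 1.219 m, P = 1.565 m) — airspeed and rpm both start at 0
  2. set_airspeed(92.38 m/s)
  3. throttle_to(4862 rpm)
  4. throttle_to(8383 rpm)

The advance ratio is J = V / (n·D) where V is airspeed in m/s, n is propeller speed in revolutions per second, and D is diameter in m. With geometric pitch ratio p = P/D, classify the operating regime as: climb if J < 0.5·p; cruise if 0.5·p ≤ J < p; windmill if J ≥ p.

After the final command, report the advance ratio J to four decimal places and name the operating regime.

J = 0.5424, regime = climb

set_propeller: D = 1.219 m, P = 1.565 m (p = P/D = 1.283839); state ← (V=0, rpm=0)
set_airspeed(92.38): V ← 92.38 m/s
throttle_to(4862): rpm ← 4862
throttle_to(8383): rpm ← 8383
final state: V = 92.38 m/s, rpm = 8383 → n = rpm/60 = 139.716667 rev/s
J = V / (n·D) = 92.38 / (139.716667 × 1.219) = 0.542408
regime bands: climb J<0.6419 | cruise [0.6419, 1.2838) | windmill J≥1.2838
J = 0.5424 → climb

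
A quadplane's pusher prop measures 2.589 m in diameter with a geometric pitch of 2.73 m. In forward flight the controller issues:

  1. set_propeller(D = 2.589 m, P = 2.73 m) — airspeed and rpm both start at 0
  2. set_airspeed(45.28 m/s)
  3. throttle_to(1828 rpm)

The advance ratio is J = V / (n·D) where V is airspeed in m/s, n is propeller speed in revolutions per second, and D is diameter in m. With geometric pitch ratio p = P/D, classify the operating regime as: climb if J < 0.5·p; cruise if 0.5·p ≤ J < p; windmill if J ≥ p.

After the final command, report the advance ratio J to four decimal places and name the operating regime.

J = 0.5740, regime = cruise

set_propeller: D = 2.589 m, P = 2.73 m (p = P/D = 1.054461); state ← (V=0, rpm=0)
set_airspeed(45.28): V ← 45.28 m/s
throttle_to(1828): rpm ← 1828
final state: V = 45.28 m/s, rpm = 1828 → n = rpm/60 = 30.466667 rev/s
J = V / (n·D) = 45.28 / (30.466667 × 2.589) = 0.574050
regime bands: climb J<0.5272 | cruise [0.5272, 1.0545) | windmill J≥1.0545
J = 0.5740 → cruise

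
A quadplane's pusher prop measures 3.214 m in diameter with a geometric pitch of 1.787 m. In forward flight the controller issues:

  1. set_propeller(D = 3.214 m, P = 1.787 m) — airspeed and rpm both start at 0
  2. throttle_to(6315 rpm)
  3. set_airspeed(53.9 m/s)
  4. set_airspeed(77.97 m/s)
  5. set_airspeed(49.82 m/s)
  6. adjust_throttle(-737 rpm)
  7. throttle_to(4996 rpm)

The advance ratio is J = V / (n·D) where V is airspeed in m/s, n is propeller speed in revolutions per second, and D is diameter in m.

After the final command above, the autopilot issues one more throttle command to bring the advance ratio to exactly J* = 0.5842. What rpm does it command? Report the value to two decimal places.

set_propeller: D = 3.214 m, P = 1.787 m (p = P/D = 0.556005); state ← (V=0, rpm=0)
throttle_to(6315): rpm ← 6315
set_airspeed(53.9): V ← 53.9 m/s
set_airspeed(77.97): V ← 77.97 m/s
set_airspeed(49.82): V ← 49.82 m/s
adjust_throttle(-737): rpm ← 6315 -737 = 5578
throttle_to(4996): rpm ← 4996
final state: V = 49.82 m/s, rpm = 4996 → n = rpm/60 = 83.266667 rev/s
target J* = 0.5842; solve J* = V/(n·D) for n: n = V/(J*·D) = 49.82/(0.5842 × 3.214) = 26.533607 rev/s
rpm = 60·n = 1592.016441

rpm = 1592.02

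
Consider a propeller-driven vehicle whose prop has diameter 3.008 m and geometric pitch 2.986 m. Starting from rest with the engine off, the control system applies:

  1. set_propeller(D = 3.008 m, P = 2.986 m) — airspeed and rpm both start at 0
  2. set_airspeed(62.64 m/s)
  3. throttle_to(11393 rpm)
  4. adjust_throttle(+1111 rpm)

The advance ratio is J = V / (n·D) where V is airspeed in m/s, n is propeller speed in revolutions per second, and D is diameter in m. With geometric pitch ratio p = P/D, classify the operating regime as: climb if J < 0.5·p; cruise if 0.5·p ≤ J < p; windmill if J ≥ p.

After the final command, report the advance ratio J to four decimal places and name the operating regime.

set_propeller: D = 3.008 m, P = 2.986 m (p = P/D = 0.992686); state ← (V=0, rpm=0)
set_airspeed(62.64): V ← 62.64 m/s
throttle_to(11393): rpm ← 11393
adjust_throttle(+1111): rpm ← 11393 +1111 = 12504
final state: V = 62.64 m/s, rpm = 12504 → n = rpm/60 = 208.400000 rev/s
J = V / (n·D) = 62.64 / (208.400000 × 3.008) = 0.099925
regime bands: climb J<0.4963 | cruise [0.4963, 0.9927) | windmill J≥0.9927
J = 0.0999 → climb

J = 0.0999, regime = climb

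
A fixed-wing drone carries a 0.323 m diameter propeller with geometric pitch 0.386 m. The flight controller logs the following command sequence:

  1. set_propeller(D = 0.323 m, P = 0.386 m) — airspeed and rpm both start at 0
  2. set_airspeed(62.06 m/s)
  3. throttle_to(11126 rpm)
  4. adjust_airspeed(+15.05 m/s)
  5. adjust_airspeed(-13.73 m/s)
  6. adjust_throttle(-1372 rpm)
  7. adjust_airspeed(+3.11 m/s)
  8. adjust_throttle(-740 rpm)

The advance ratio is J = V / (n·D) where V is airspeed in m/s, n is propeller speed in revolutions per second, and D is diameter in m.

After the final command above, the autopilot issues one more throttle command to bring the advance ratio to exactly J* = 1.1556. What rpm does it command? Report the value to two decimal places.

set_propeller: D = 0.323 m, P = 0.386 m (p = P/D = 1.195046); state ← (V=0, rpm=0)
set_airspeed(62.06): V ← 62.06 m/s
throttle_to(11126): rpm ← 11126
adjust_airspeed(+15.05): V ← 62.06 +15.05 = 77.11 m/s
adjust_airspeed(-13.73): V ← 77.11 -13.73 = 63.38 m/s
adjust_throttle(-1372): rpm ← 11126 -1372 = 9754
adjust_airspeed(+3.11): V ← 63.38 +3.11 = 66.49 m/s
adjust_throttle(-740): rpm ← 9754 -740 = 9014
final state: V = 66.49 m/s, rpm = 9014 → n = rpm/60 = 150.233333 rev/s
target J* = 1.1556; solve J* = V/(n·D) for n: n = V/(J*·D) = 66.49/(1.1556 × 0.323) = 178.133777 rev/s
rpm = 60·n = 10688.026645

rpm = 10688.03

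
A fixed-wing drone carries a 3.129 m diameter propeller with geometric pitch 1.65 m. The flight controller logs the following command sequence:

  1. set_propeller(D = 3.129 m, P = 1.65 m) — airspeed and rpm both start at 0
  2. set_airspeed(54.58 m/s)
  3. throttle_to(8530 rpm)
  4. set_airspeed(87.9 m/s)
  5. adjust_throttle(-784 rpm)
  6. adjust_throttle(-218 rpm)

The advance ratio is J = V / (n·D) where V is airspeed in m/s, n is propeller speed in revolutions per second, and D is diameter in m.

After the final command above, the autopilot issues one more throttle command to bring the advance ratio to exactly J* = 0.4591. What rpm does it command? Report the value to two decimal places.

rpm = 3671.36

set_propeller: D = 3.129 m, P = 1.65 m (p = P/D = 0.527325); state ← (V=0, rpm=0)
set_airspeed(54.58): V ← 54.58 m/s
throttle_to(8530): rpm ← 8530
set_airspeed(87.9): V ← 87.9 m/s
adjust_throttle(-784): rpm ← 8530 -784 = 7746
adjust_throttle(-218): rpm ← 7746 -218 = 7528
final state: V = 87.9 m/s, rpm = 7528 → n = rpm/60 = 125.466667 rev/s
target J* = 0.4591; solve J* = V/(n·D) for n: n = V/(J*·D) = 87.9/(0.4591 × 3.129) = 61.189375 rev/s
rpm = 60·n = 3671.362516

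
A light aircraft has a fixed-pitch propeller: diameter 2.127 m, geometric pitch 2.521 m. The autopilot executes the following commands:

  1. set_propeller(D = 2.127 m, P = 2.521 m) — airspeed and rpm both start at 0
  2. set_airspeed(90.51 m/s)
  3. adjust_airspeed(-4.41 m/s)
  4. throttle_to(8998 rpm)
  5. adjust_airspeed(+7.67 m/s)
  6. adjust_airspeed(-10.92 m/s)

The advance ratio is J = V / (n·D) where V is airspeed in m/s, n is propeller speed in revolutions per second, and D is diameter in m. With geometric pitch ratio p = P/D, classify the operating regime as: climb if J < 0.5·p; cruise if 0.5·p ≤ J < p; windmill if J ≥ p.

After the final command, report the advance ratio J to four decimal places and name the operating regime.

J = 0.2597, regime = climb

set_propeller: D = 2.127 m, P = 2.521 m (p = P/D = 1.185237); state ← (V=0, rpm=0)
set_airspeed(90.51): V ← 90.51 m/s
adjust_airspeed(-4.41): V ← 90.51 -4.41 = 86.1 m/s
throttle_to(8998): rpm ← 8998
adjust_airspeed(+7.67): V ← 86.1 +7.67 = 93.77 m/s
adjust_airspeed(-10.92): V ← 93.77 -10.92 = 82.85 m/s
final state: V = 82.85 m/s, rpm = 8998 → n = rpm/60 = 149.966667 rev/s
J = V / (n·D) = 82.85 / (149.966667 × 2.127) = 0.259735
regime bands: climb J<0.5926 | cruise [0.5926, 1.1852) | windmill J≥1.1852
J = 0.2597 → climb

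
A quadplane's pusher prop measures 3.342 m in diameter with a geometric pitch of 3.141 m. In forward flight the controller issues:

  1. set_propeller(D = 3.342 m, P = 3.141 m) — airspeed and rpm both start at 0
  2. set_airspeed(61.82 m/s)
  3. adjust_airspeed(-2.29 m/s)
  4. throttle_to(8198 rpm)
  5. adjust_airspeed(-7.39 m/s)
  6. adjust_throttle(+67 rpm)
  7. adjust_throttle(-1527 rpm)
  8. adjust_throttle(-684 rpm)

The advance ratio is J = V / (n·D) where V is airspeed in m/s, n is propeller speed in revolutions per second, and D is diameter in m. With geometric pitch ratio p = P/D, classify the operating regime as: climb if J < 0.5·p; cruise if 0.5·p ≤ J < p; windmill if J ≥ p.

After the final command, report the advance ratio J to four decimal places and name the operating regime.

J = 0.1546, regime = climb

set_propeller: D = 3.342 m, P = 3.141 m (p = P/D = 0.939856); state ← (V=0, rpm=0)
set_airspeed(61.82): V ← 61.82 m/s
adjust_airspeed(-2.29): V ← 61.82 -2.29 = 59.53 m/s
throttle_to(8198): rpm ← 8198
adjust_airspeed(-7.39): V ← 59.53 -7.39 = 52.14 m/s
adjust_throttle(+67): rpm ← 8198 +67 = 8265
adjust_throttle(-1527): rpm ← 8265 -1527 = 6738
adjust_throttle(-684): rpm ← 6738 -684 = 6054
final state: V = 52.14 m/s, rpm = 6054 → n = rpm/60 = 100.900000 rev/s
J = V / (n·D) = 52.14 / (100.900000 × 3.342) = 0.154623
regime bands: climb J<0.4699 | cruise [0.4699, 0.9399) | windmill J≥0.9399
J = 0.1546 → climb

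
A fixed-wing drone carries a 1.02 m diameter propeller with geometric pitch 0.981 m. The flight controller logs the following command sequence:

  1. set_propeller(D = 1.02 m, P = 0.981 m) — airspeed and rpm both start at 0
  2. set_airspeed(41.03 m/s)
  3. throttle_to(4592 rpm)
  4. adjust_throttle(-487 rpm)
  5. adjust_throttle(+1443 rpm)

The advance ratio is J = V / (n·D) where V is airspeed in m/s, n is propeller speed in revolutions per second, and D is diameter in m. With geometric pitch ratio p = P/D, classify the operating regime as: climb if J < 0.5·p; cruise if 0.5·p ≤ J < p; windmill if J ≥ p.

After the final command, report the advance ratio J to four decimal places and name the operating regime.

set_propeller: D = 1.02 m, P = 0.981 m (p = P/D = 0.961765); state ← (V=0, rpm=0)
set_airspeed(41.03): V ← 41.03 m/s
throttle_to(4592): rpm ← 4592
adjust_throttle(-487): rpm ← 4592 -487 = 4105
adjust_throttle(+1443): rpm ← 4105 +1443 = 5548
final state: V = 41.03 m/s, rpm = 5548 → n = rpm/60 = 92.466667 rev/s
J = V / (n·D) = 41.03 / (92.466667 × 1.02) = 0.435027
regime bands: climb J<0.4809 | cruise [0.4809, 0.9618) | windmill J≥0.9618
J = 0.4350 → climb

J = 0.4350, regime = climb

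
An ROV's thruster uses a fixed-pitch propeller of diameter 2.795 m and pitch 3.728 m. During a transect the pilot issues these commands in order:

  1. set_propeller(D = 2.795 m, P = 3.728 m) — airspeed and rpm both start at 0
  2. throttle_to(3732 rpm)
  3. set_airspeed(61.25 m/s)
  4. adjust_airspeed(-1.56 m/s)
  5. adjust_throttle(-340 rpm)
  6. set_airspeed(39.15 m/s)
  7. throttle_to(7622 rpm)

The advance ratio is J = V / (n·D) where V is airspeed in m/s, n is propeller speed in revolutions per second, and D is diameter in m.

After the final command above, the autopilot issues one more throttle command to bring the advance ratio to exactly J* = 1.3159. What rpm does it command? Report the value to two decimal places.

rpm = 638.67

set_propeller: D = 2.795 m, P = 3.728 m (p = P/D = 1.333810); state ← (V=0, rpm=0)
throttle_to(3732): rpm ← 3732
set_airspeed(61.25): V ← 61.25 m/s
adjust_airspeed(-1.56): V ← 61.25 -1.56 = 59.69 m/s
adjust_throttle(-340): rpm ← 3732 -340 = 3392
set_airspeed(39.15): V ← 39.15 m/s
throttle_to(7622): rpm ← 7622
final state: V = 39.15 m/s, rpm = 7622 → n = rpm/60 = 127.033333 rev/s
target J* = 1.3159; solve J* = V/(n·D) for n: n = V/(J*·D) = 39.15/(1.3159 × 2.795) = 10.644544 rev/s
rpm = 60·n = 638.672648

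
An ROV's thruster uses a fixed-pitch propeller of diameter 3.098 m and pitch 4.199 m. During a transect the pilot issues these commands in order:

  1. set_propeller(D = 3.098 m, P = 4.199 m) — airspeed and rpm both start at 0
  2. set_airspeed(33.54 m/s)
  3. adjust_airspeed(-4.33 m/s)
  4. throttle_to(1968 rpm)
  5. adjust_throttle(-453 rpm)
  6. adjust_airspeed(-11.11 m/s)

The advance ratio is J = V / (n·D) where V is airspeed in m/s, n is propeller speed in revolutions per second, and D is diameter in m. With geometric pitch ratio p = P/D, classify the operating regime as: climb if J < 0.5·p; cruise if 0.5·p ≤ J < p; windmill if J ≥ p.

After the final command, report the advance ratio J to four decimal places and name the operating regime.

set_propeller: D = 3.098 m, P = 4.199 m (p = P/D = 1.355391); state ← (V=0, rpm=0)
set_airspeed(33.54): V ← 33.54 m/s
adjust_airspeed(-4.33): V ← 33.54 -4.33 = 29.21 m/s
throttle_to(1968): rpm ← 1968
adjust_throttle(-453): rpm ← 1968 -453 = 1515
adjust_airspeed(-11.11): V ← 29.21 -11.11 = 18.1 m/s
final state: V = 18.1 m/s, rpm = 1515 → n = rpm/60 = 25.250000 rev/s
J = V / (n·D) = 18.1 / (25.250000 × 3.098) = 0.231385
regime bands: climb J<0.6777 | cruise [0.6777, 1.3554) | windmill J≥1.3554
J = 0.2314 → climb

J = 0.2314, regime = climb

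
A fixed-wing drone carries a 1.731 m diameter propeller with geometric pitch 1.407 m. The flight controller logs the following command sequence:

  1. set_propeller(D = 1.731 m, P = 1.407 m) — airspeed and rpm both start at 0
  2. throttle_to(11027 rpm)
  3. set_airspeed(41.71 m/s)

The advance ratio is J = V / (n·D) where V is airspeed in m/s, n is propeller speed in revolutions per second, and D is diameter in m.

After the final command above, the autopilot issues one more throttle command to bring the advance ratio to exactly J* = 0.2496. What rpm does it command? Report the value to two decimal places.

rpm = 5792.28

set_propeller: D = 1.731 m, P = 1.407 m (p = P/D = 0.812825); state ← (V=0, rpm=0)
throttle_to(11027): rpm ← 11027
set_airspeed(41.71): V ← 41.71 m/s
final state: V = 41.71 m/s, rpm = 11027 → n = rpm/60 = 183.783333 rev/s
target J* = 0.2496; solve J* = V/(n·D) for n: n = V/(J*·D) = 41.71/(0.2496 × 1.731) = 96.538054 rev/s
rpm = 60·n = 5792.283251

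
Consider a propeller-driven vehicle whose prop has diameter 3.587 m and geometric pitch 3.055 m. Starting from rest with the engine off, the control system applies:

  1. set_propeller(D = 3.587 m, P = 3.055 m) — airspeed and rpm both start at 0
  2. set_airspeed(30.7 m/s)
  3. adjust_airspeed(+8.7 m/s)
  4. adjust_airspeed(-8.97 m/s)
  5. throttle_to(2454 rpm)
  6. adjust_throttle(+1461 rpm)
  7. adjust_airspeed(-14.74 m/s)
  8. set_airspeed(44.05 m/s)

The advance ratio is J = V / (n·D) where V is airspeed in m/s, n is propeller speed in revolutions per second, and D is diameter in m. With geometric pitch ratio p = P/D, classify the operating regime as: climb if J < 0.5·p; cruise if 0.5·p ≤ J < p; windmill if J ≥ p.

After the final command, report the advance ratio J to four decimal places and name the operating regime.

J = 0.1882, regime = climb

set_propeller: D = 3.587 m, P = 3.055 m (p = P/D = 0.851687); state ← (V=0, rpm=0)
set_airspeed(30.7): V ← 30.7 m/s
adjust_airspeed(+8.7): V ← 30.7 +8.7 = 39.4 m/s
adjust_airspeed(-8.97): V ← 39.4 -8.97 = 30.43 m/s
throttle_to(2454): rpm ← 2454
adjust_throttle(+1461): rpm ← 2454 +1461 = 3915
adjust_airspeed(-14.74): V ← 30.43 -14.74 = 15.69 m/s
set_airspeed(44.05): V ← 44.05 m/s
final state: V = 44.05 m/s, rpm = 3915 → n = rpm/60 = 65.250000 rev/s
J = V / (n·D) = 44.05 / (65.250000 × 3.587) = 0.188206
regime bands: climb J<0.4258 | cruise [0.4258, 0.8517) | windmill J≥0.8517
J = 0.1882 → climb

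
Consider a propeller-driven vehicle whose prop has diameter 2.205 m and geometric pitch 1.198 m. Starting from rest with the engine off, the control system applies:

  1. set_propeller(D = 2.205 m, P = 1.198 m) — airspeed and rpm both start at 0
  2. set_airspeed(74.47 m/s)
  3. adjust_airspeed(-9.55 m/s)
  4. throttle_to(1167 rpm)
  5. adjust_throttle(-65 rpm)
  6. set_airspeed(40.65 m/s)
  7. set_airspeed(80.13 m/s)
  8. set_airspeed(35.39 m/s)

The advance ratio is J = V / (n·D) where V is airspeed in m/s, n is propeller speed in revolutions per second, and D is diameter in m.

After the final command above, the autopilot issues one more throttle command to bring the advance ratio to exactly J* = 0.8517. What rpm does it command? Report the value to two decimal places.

set_propeller: D = 2.205 m, P = 1.198 m (p = P/D = 0.543311); state ← (V=0, rpm=0)
set_airspeed(74.47): V ← 74.47 m/s
adjust_airspeed(-9.55): V ← 74.47 -9.55 = 64.92 m/s
throttle_to(1167): rpm ← 1167
adjust_throttle(-65): rpm ← 1167 -65 = 1102
set_airspeed(40.65): V ← 40.65 m/s
set_airspeed(80.13): V ← 80.13 m/s
set_airspeed(35.39): V ← 35.39 m/s
final state: V = 35.39 m/s, rpm = 1102 → n = rpm/60 = 18.366667 rev/s
target J* = 0.8517; solve J* = V/(n·D) for n: n = V/(J*·D) = 35.39/(0.8517 × 2.205) = 18.844530 rev/s
rpm = 60·n = 1130.671830

rpm = 1130.67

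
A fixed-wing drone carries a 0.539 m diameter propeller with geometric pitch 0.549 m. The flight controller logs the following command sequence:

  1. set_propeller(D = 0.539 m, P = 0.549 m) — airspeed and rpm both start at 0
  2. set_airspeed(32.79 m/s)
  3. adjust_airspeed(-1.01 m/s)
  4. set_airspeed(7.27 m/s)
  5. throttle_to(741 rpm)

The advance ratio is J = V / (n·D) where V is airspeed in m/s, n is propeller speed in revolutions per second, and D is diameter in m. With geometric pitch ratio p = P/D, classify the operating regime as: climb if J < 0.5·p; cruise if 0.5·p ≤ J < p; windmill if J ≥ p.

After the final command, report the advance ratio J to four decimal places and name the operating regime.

J = 1.0921, regime = windmill

set_propeller: D = 0.539 m, P = 0.549 m (p = P/D = 1.018553); state ← (V=0, rpm=0)
set_airspeed(32.79): V ← 32.79 m/s
adjust_airspeed(-1.01): V ← 32.79 -1.01 = 31.78 m/s
set_airspeed(7.27): V ← 7.27 m/s
throttle_to(741): rpm ← 741
final state: V = 7.27 m/s, rpm = 741 → n = rpm/60 = 12.350000 rev/s
J = V / (n·D) = 7.27 / (12.350000 × 0.539) = 1.092141
regime bands: climb J<0.5093 | cruise [0.5093, 1.0186) | windmill J≥1.0186
J = 1.0921 → windmill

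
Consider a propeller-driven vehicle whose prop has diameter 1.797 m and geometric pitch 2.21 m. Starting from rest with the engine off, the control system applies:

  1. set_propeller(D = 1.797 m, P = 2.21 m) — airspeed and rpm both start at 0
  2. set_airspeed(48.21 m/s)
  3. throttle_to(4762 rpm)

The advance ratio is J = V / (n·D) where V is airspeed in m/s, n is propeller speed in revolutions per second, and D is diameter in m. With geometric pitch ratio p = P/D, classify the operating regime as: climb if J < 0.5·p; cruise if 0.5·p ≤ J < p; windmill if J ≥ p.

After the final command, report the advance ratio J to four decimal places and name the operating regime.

J = 0.3380, regime = climb

set_propeller: D = 1.797 m, P = 2.21 m (p = P/D = 1.229827); state ← (V=0, rpm=0)
set_airspeed(48.21): V ← 48.21 m/s
throttle_to(4762): rpm ← 4762
final state: V = 48.21 m/s, rpm = 4762 → n = rpm/60 = 79.366667 rev/s
J = V / (n·D) = 48.21 / (79.366667 × 1.797) = 0.338027
regime bands: climb J<0.6149 | cruise [0.6149, 1.2298) | windmill J≥1.2298
J = 0.3380 → climb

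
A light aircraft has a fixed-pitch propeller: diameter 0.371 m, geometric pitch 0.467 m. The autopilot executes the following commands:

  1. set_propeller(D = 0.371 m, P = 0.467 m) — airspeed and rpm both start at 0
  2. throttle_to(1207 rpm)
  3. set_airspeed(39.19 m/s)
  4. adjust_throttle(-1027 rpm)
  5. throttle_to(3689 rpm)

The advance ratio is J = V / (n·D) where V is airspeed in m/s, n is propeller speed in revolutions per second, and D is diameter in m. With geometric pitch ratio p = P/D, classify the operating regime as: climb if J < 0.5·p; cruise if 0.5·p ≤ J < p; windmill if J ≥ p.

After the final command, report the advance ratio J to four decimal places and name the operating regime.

set_propeller: D = 0.371 m, P = 0.467 m (p = P/D = 1.258760); state ← (V=0, rpm=0)
throttle_to(1207): rpm ← 1207
set_airspeed(39.19): V ← 39.19 m/s
adjust_throttle(-1027): rpm ← 1207 -1027 = 180
throttle_to(3689): rpm ← 3689
final state: V = 39.19 m/s, rpm = 3689 → n = rpm/60 = 61.483333 rev/s
J = V / (n·D) = 39.19 / (61.483333 × 0.371) = 1.718082
regime bands: climb J<0.6294 | cruise [0.6294, 1.2588) | windmill J≥1.2588
J = 1.7181 → windmill

J = 1.7181, regime = windmill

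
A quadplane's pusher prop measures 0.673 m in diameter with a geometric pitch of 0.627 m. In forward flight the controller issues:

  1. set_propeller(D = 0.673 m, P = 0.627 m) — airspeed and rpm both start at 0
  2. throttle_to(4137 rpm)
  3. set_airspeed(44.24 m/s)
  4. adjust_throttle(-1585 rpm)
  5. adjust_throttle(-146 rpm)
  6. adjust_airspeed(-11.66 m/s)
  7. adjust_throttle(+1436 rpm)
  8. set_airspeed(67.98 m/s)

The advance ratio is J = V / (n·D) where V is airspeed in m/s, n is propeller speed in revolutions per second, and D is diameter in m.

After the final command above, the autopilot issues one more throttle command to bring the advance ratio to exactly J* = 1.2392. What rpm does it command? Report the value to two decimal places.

set_propeller: D = 0.673 m, P = 0.627 m (p = P/D = 0.931649); state ← (V=0, rpm=0)
throttle_to(4137): rpm ← 4137
set_airspeed(44.24): V ← 44.24 m/s
adjust_throttle(-1585): rpm ← 4137 -1585 = 2552
adjust_throttle(-146): rpm ← 2552 -146 = 2406
adjust_airspeed(-11.66): V ← 44.24 -11.66 = 32.58 m/s
adjust_throttle(+1436): rpm ← 2406 +1436 = 3842
set_airspeed(67.98): V ← 67.98 m/s
final state: V = 67.98 m/s, rpm = 3842 → n = rpm/60 = 64.033333 rev/s
target J* = 1.2392; solve J* = V/(n·D) for n: n = V/(J*·D) = 67.98/(1.2392 × 0.673) = 81.512590 rev/s
rpm = 60·n = 4890.755384

rpm = 4890.76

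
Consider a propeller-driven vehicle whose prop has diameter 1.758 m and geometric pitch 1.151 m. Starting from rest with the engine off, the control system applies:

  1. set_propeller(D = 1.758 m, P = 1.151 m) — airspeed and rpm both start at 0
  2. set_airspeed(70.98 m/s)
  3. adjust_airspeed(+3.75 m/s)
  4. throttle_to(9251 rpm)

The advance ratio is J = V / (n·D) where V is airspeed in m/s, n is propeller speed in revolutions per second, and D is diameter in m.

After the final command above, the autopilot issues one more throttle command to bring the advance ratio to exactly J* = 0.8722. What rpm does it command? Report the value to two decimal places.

set_propeller: D = 1.758 m, P = 1.151 m (p = P/D = 0.654721); state ← (V=0, rpm=0)
set_airspeed(70.98): V ← 70.98 m/s
adjust_airspeed(+3.75): V ← 70.98 +3.75 = 74.73 m/s
throttle_to(9251): rpm ← 9251
final state: V = 74.73 m/s, rpm = 9251 → n = rpm/60 = 154.183333 rev/s
target J* = 0.8722; solve J* = V/(n·D) for n: n = V/(J*·D) = 74.73/(0.8722 × 1.758) = 48.737139 rev/s
rpm = 60·n = 2924.228325

rpm = 2924.23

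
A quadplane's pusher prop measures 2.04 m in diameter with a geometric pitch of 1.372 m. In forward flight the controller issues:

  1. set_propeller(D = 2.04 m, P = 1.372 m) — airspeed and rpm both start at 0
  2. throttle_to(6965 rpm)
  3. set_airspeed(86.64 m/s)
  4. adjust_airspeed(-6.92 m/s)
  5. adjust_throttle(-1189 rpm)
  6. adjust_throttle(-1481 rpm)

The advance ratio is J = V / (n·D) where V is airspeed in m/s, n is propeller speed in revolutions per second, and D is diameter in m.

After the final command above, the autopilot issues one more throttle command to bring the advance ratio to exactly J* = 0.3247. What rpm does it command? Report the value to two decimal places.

rpm = 7221.15

set_propeller: D = 2.04 m, P = 1.372 m (p = P/D = 0.672549); state ← (V=0, rpm=0)
throttle_to(6965): rpm ← 6965
set_airspeed(86.64): V ← 86.64 m/s
adjust_airspeed(-6.92): V ← 86.64 -6.92 = 79.72 m/s
adjust_throttle(-1189): rpm ← 6965 -1189 = 5776
adjust_throttle(-1481): rpm ← 5776 -1481 = 4295
final state: V = 79.72 m/s, rpm = 4295 → n = rpm/60 = 71.583333 rev/s
target J* = 0.3247; solve J* = V/(n·D) for n: n = V/(J*·D) = 79.72/(0.3247 × 2.04) = 120.352422 rev/s
rpm = 60·n = 7221.145311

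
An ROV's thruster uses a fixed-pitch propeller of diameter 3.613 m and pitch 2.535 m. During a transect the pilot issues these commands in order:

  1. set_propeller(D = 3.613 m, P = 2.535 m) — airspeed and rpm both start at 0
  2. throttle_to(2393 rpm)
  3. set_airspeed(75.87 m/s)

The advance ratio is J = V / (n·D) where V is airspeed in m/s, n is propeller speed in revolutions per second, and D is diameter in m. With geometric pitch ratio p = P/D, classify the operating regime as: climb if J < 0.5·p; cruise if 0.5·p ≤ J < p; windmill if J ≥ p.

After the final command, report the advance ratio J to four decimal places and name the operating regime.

J = 0.5265, regime = cruise

set_propeller: D = 3.613 m, P = 2.535 m (p = P/D = 0.701633); state ← (V=0, rpm=0)
throttle_to(2393): rpm ← 2393
set_airspeed(75.87): V ← 75.87 m/s
final state: V = 75.87 m/s, rpm = 2393 → n = rpm/60 = 39.883333 rev/s
J = V / (n·D) = 75.87 / (39.883333 × 3.613) = 0.526515
regime bands: climb J<0.3508 | cruise [0.3508, 0.7016) | windmill J≥0.7016
J = 0.5265 → cruise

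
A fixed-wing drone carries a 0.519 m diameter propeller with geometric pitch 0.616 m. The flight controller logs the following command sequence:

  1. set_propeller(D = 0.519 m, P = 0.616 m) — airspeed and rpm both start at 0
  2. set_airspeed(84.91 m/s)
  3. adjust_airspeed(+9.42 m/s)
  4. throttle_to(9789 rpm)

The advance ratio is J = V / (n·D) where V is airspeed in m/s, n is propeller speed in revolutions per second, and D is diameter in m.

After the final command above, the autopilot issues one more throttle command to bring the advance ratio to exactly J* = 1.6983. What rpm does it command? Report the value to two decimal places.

rpm = 6421.25

set_propeller: D = 0.519 m, P = 0.616 m (p = P/D = 1.186898); state ← (V=0, rpm=0)
set_airspeed(84.91): V ← 84.91 m/s
adjust_airspeed(+9.42): V ← 84.91 +9.42 = 94.33 m/s
throttle_to(9789): rpm ← 9789
final state: V = 94.33 m/s, rpm = 9789 → n = rpm/60 = 163.150000 rev/s
target J* = 1.6983; solve J* = V/(n·D) for n: n = V/(J*·D) = 94.33/(1.6983 × 0.519) = 107.020769 rev/s
rpm = 60·n = 6421.246136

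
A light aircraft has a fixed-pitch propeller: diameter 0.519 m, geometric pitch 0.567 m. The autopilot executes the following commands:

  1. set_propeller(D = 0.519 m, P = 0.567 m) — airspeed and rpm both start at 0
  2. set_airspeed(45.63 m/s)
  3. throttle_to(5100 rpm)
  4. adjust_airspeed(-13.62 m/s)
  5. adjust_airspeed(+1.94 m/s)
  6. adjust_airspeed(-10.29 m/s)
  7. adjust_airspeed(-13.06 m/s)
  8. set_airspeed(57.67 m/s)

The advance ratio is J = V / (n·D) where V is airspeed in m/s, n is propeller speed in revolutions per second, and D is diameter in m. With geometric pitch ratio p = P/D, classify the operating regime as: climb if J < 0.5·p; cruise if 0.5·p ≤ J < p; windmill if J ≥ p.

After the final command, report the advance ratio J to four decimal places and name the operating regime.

J = 1.3073, regime = windmill

set_propeller: D = 0.519 m, P = 0.567 m (p = P/D = 1.092486); state ← (V=0, rpm=0)
set_airspeed(45.63): V ← 45.63 m/s
throttle_to(5100): rpm ← 5100
adjust_airspeed(-13.62): V ← 45.63 -13.62 = 32.01 m/s
adjust_airspeed(+1.94): V ← 32.01 +1.94 = 33.95 m/s
adjust_airspeed(-10.29): V ← 33.95 -10.29 = 23.66 m/s
adjust_airspeed(-13.06): V ← 23.66 -13.06 = 10.6 m/s
set_airspeed(57.67): V ← 57.67 m/s
final state: V = 57.67 m/s, rpm = 5100 → n = rpm/60 = 85.000000 rev/s
J = V / (n·D) = 57.67 / (85.000000 × 0.519) = 1.307265
regime bands: climb J<0.5462 | cruise [0.5462, 1.0925) | windmill J≥1.0925
J = 1.3073 → windmill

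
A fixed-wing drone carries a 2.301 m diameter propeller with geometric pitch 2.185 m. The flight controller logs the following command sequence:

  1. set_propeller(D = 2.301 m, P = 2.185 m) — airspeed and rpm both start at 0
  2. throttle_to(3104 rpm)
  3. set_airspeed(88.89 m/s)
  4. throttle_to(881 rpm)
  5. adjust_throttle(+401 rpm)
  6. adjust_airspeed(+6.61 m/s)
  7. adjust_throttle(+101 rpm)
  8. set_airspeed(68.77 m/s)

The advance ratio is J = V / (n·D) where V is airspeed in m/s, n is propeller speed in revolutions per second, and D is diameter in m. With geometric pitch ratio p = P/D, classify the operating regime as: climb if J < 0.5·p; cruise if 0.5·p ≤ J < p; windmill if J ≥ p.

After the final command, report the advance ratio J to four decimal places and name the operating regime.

set_propeller: D = 2.301 m, P = 2.185 m (p = P/D = 0.949587); state ← (V=0, rpm=0)
throttle_to(3104): rpm ← 3104
set_airspeed(88.89): V ← 88.89 m/s
throttle_to(881): rpm ← 881
adjust_throttle(+401): rpm ← 881 +401 = 1282
adjust_airspeed(+6.61): V ← 88.89 +6.61 = 95.5 m/s
adjust_throttle(+101): rpm ← 1282 +101 = 1383
set_airspeed(68.77): V ← 68.77 m/s
final state: V = 68.77 m/s, rpm = 1383 → n = rpm/60 = 23.050000 rev/s
J = V / (n·D) = 68.77 / (23.050000 × 2.301) = 1.296616
regime bands: climb J<0.4748 | cruise [0.4748, 0.9496) | windmill J≥0.9496
J = 1.2966 → windmill

J = 1.2966, regime = windmill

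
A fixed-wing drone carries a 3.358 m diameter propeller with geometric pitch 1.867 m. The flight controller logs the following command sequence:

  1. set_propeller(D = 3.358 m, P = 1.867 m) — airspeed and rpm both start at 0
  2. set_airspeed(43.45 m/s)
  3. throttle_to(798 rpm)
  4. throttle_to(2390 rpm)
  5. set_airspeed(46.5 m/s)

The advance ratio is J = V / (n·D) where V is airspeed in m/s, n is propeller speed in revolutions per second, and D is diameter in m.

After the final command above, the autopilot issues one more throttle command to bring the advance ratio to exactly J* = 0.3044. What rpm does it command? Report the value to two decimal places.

rpm = 2729.47

set_propeller: D = 3.358 m, P = 1.867 m (p = P/D = 0.555986); state ← (V=0, rpm=0)
set_airspeed(43.45): V ← 43.45 m/s
throttle_to(798): rpm ← 798
throttle_to(2390): rpm ← 2390
set_airspeed(46.5): V ← 46.5 m/s
final state: V = 46.5 m/s, rpm = 2390 → n = rpm/60 = 39.833333 rev/s
target J* = 0.3044; solve J* = V/(n·D) for n: n = V/(J*·D) = 46.5/(0.3044 × 3.358) = 45.491223 rev/s
rpm = 60·n = 2729.473382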